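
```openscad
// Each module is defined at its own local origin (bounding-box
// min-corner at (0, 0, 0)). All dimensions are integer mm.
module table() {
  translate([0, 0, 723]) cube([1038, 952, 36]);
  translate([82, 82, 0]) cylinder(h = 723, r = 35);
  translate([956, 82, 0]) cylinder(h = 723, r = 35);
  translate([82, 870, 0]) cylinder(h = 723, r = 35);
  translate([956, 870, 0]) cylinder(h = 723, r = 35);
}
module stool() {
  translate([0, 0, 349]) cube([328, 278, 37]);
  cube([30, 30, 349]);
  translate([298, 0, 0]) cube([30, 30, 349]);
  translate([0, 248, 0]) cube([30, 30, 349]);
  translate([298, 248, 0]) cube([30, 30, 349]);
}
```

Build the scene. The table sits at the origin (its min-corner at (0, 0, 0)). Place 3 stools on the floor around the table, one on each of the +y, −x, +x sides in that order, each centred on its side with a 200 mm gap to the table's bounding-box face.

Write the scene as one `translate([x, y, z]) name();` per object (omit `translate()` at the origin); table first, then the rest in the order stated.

table();
translate([355, 1152, 0]) stool();
translate([-528, 337, 0]) stool();
translate([1238, 337, 0]) stool();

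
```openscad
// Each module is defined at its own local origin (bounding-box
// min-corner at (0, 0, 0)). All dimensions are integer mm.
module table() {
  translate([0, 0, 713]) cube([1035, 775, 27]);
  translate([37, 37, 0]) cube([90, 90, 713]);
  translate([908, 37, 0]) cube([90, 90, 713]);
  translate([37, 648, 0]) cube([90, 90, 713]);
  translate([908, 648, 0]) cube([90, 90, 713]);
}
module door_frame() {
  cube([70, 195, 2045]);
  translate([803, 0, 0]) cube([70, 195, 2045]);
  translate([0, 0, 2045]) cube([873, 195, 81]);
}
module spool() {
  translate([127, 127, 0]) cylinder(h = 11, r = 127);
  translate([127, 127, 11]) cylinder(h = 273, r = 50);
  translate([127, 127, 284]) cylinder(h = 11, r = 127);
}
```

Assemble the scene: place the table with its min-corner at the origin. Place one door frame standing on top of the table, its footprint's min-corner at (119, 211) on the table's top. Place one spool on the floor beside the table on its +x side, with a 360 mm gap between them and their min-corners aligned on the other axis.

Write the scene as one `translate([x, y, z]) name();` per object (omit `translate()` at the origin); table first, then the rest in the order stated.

table();
translate([119, 211, 740]) door_frame();
translate([1395, 0, 0]) spool();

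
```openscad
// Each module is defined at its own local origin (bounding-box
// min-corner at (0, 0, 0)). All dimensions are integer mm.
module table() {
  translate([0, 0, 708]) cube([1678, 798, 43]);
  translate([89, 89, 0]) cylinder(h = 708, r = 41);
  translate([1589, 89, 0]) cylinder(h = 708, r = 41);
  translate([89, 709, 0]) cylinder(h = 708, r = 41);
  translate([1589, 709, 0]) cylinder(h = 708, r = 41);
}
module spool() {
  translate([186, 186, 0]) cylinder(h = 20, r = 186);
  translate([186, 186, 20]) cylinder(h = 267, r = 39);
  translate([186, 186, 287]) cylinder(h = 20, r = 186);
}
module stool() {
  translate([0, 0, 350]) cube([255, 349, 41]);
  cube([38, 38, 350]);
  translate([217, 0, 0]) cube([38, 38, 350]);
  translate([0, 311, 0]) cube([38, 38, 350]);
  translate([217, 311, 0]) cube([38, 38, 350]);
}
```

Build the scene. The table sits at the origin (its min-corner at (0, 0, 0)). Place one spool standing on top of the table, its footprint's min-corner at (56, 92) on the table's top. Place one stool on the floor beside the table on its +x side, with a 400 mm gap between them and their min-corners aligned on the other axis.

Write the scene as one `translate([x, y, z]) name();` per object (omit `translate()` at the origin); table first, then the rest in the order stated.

table();
translate([56, 92, 751]) spool();
translate([2078, 0, 0]) stool();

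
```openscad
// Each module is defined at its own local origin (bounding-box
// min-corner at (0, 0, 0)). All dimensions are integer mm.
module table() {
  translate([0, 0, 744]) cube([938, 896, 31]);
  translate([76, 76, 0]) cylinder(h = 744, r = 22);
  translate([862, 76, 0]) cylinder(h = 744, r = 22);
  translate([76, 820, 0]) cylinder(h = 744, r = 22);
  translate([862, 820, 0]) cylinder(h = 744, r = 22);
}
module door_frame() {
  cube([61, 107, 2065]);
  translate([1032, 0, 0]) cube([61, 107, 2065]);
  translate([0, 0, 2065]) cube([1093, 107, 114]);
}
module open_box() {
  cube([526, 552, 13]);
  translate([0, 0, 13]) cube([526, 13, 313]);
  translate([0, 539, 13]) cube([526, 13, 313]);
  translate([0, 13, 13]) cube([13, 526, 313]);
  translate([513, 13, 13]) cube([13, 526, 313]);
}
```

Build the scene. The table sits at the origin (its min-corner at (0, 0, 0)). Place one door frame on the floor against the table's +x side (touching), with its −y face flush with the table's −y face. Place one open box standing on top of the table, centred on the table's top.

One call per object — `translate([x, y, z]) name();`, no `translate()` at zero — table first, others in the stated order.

table();
translate([938, 0, 0]) door_frame();
translate([206, 172, 775]) open_box();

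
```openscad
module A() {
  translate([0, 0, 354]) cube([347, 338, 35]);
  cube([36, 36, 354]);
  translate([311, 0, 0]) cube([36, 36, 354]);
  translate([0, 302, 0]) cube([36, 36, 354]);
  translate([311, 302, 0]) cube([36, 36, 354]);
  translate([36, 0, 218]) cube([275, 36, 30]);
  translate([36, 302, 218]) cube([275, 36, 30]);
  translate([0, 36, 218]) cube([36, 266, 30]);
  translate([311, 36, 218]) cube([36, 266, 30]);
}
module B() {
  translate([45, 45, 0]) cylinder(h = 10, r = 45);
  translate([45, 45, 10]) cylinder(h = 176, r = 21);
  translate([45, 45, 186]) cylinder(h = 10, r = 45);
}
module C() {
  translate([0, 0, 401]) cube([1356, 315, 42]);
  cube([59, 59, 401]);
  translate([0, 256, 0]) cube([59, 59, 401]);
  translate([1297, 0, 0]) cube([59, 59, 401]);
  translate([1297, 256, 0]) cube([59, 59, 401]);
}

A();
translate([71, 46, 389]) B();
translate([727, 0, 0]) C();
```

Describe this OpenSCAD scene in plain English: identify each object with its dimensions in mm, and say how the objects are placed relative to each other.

A is a four-legged stool. The seat is 347×338 mm, 35 mm thick, top at z = 389 mm. It stands on four square legs, each 36×36 mm in cross-section, from z = 0 to the seat underside, each flush with a corner of the seat. Four stretchers, 36 mm wide and 30 mm tall, connect adjacent legs with their undersides at z = 218 mm, each running between the inner faces of the legs it joins and aligned with the legs' outer faces on the other axis.

B is a spool: two coaxial disc flanges of radius 45 mm and thickness 10 mm, joined by a core cylinder of radius 21 mm and height 176 mm. The lower flange rests on z = 0 and the three cylinders share a vertical axis.

C is a long wooden bench with a 1356 mm (x) × 315 mm (y) seat, 42 mm thick, its top surface 443 mm above the floor. Four 59 mm square legs at the seat corners, flush with the edges, run from z = 0 to the seat underside.

The spool is on top of the stool. The bench is on the floor beside the stool on its +x side.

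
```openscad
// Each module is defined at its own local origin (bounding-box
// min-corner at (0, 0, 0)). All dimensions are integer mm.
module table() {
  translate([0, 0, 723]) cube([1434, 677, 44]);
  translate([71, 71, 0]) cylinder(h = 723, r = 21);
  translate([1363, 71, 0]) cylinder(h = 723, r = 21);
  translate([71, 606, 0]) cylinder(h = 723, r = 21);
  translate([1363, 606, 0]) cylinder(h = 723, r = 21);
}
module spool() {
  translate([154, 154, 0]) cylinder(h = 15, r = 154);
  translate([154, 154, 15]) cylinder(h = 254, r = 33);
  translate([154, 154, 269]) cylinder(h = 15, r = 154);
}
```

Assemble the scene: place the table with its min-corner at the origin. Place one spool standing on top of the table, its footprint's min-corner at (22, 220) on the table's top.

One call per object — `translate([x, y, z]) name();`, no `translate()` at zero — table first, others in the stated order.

table();
translate([22, 220, 767]) spool();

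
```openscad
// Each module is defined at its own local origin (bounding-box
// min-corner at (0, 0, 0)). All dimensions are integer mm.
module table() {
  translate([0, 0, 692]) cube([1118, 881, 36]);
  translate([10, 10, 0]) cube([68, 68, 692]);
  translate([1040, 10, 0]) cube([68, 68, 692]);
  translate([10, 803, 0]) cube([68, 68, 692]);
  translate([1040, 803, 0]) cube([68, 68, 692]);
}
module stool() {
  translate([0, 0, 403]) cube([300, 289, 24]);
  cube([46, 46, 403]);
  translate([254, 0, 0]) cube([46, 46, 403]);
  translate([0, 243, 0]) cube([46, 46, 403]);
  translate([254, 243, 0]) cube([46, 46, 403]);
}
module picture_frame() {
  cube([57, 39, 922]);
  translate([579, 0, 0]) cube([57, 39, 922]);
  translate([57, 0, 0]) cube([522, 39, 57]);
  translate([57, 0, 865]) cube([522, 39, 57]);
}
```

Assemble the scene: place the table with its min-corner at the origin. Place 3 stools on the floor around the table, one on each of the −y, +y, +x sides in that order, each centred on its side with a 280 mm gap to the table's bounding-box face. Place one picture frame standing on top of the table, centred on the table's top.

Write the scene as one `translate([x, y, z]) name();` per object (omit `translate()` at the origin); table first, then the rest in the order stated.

table();
translate([409, -569, 0]) stool();
translate([409, 1161, 0]) stool();
translate([1398, 296, 0]) stool();
translate([241, 421, 728]) picture_frame();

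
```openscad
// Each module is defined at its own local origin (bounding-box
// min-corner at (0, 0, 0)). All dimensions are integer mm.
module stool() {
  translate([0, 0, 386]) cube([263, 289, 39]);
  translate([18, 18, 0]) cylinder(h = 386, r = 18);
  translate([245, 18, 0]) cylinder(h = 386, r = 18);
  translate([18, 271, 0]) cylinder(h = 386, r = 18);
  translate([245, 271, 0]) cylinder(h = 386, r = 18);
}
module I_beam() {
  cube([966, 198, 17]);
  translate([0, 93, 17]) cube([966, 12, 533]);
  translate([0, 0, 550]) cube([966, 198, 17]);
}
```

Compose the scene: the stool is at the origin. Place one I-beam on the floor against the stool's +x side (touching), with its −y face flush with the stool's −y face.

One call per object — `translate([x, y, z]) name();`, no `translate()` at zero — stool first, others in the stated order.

stool();
translate([263, 0, 0]) I_beam();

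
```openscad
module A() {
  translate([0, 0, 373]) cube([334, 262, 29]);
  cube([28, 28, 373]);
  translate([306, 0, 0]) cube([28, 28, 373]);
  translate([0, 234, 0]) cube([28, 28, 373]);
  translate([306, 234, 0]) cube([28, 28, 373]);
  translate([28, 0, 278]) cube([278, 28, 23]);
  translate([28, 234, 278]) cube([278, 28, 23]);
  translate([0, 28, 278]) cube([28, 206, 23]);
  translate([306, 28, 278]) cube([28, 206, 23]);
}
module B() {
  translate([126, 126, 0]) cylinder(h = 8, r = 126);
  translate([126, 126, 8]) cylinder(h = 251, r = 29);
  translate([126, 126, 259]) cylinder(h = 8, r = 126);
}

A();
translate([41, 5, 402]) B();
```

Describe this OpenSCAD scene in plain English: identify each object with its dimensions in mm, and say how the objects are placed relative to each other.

A is a four-legged stool. The seat is 334×262 mm, 29 mm thick, top at z = 402 mm. It stands on four square legs, each 28×28 mm in cross-section, from z = 0 to the seat underside, each flush with a corner of the seat. Four stretchers, 28 mm wide and 23 mm tall, connect adjacent legs with their undersides at z = 278 mm, each running between the inner faces of the legs it joins and aligned with the legs' outer faces on the other axis.

B is a spool: two coaxial disc flanges of radius 126 mm and thickness 8 mm, joined by a core cylinder of radius 29 mm and height 251 mm. The lower flange rests on z = 0 and the three cylinders share a vertical axis.

The spool is on top of the stool, centred.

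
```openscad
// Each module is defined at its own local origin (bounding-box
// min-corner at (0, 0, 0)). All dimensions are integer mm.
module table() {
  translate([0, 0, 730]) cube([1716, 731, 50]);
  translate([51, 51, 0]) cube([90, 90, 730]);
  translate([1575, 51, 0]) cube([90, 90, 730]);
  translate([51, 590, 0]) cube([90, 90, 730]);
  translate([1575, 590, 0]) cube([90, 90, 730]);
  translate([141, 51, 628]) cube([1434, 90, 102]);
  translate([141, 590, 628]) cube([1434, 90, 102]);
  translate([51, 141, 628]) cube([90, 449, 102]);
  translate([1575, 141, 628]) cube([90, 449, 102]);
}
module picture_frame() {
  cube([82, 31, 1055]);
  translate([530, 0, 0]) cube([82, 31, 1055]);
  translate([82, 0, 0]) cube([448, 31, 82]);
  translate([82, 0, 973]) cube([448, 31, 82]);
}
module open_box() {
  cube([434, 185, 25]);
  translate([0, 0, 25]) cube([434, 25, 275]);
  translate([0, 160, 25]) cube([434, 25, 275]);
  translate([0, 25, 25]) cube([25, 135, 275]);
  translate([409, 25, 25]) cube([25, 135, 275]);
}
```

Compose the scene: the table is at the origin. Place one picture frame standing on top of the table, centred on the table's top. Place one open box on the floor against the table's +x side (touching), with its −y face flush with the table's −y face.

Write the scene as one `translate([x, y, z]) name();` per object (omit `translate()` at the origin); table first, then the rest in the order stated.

table();
translate([552, 350, 780]) picture_frame();
translate([1716, 0, 0]) open_box();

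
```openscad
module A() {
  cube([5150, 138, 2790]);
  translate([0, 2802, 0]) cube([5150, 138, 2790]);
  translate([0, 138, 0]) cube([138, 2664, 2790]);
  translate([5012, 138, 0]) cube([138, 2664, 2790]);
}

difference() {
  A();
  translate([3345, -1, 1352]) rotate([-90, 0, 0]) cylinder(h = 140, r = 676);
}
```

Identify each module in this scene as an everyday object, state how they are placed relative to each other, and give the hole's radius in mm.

The subtracted cylinder has r = 676 mm.

A is a house frame. The house frame has a circular hole through its front wall. The hole's radius is 676 mm.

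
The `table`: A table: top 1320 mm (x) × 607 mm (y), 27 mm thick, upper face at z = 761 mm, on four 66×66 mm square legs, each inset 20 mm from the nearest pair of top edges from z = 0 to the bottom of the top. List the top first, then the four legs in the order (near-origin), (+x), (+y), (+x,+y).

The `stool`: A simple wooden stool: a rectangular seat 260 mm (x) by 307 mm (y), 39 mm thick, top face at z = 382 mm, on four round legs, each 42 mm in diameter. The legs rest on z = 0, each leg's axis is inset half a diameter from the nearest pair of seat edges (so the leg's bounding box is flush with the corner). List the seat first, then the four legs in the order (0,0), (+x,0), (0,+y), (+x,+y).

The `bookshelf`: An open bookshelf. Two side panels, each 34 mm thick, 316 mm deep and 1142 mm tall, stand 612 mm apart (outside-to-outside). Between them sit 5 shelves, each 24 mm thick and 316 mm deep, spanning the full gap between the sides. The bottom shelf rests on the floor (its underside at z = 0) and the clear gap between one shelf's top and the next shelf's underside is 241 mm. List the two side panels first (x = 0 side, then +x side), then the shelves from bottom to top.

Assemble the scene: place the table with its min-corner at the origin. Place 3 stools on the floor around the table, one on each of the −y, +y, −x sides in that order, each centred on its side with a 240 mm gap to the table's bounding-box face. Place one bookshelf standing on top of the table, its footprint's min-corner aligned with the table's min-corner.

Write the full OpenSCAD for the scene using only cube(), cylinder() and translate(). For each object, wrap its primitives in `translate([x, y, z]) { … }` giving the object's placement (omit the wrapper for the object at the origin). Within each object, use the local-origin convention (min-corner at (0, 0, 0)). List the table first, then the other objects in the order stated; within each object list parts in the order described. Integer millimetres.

translate([0, 0, 734]) cube([1320, 607, 27]);
translate([20, 20, 0]) cube([66, 66, 734]);
translate([1234, 20, 0]) cube([66, 66, 734]);
translate([20, 521, 0]) cube([66, 66, 734]);
translate([1234, 521, 0]) cube([66, 66, 734]);
translate([530, -547, 0]) {
  translate([0, 0, 343]) cube([260, 307, 39]);
  translate([21, 21, 0]) cylinder(h = 343, r = 21);
  translate([239, 21, 0]) cylinder(h = 343, r = 21);
  translate([21, 286, 0]) cylinder(h = 343, r = 21);
  translate([239, 286, 0]) cylinder(h = 343, r = 21);
}
translate([530, 847, 0]) {
  translate([0, 0, 343]) cube([260, 307, 39]);
  translate([21, 21, 0]) cylinder(h = 343, r = 21);
  translate([239, 21, 0]) cylinder(h = 343, r = 21);
  translate([21, 286, 0]) cylinder(h = 343, r = 21);
  translate([239, 286, 0]) cylinder(h = 343, r = 21);
}
translate([-500, 150, 0]) {
  translate([0, 0, 343]) cube([260, 307, 39]);
  translate([21, 21, 0]) cylinder(h = 343, r = 21);
  translate([239, 21, 0]) cylinder(h = 343, r = 21);
  translate([21, 286, 0]) cylinder(h = 343, r = 21);
  translate([239, 286, 0]) cylinder(h = 343, r = 21);
}
translate([0, 0, 761]) {
  cube([34, 316, 1142]);
  translate([578, 0, 0]) cube([34, 316, 1142]);
  translate([34, 0, 0]) cube([544, 316, 24]);
  translate([34, 0, 265]) cube([544, 316, 24]);
  translate([34, 0, 530]) cube([544, 316, 24]);
  translate([34, 0, 795]) cube([544, 316, 24]);
  translate([34, 0, 1060]) cube([544, 316, 24]);
}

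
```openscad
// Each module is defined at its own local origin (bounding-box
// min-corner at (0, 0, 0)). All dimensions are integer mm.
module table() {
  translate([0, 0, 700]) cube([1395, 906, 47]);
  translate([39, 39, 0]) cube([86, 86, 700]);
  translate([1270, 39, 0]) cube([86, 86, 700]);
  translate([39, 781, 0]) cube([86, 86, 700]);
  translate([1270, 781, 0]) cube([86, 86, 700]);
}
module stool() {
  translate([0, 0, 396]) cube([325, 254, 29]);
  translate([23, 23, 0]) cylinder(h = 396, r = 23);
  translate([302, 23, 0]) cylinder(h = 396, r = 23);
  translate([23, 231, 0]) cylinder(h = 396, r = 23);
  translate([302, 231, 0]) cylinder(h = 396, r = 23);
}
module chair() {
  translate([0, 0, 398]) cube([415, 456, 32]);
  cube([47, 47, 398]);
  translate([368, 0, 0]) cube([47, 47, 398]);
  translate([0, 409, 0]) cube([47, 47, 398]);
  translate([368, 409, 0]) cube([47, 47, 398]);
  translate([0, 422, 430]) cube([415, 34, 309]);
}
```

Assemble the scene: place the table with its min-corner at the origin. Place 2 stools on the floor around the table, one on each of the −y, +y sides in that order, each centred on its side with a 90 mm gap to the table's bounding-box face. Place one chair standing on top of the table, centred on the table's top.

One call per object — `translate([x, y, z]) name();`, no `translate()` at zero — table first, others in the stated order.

table();
translate([535, -344, 0]) stool();
translate([535, 996, 0]) stool();
translate([490, 225, 747]) chair();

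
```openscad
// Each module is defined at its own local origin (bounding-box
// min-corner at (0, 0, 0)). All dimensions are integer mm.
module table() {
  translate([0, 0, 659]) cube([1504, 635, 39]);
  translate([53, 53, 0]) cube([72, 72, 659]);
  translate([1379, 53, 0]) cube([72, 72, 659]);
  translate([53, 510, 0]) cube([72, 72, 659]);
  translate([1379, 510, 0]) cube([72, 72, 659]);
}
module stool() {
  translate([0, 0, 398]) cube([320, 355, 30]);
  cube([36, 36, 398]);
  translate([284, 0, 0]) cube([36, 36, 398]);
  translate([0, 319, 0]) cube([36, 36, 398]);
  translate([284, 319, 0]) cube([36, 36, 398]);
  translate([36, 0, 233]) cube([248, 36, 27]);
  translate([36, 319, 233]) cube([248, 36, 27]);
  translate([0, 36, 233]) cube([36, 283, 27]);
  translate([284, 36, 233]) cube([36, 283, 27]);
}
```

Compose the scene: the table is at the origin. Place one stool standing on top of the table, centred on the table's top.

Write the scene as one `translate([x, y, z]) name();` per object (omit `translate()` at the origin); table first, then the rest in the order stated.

table();
translate([592, 140, 698]) stool();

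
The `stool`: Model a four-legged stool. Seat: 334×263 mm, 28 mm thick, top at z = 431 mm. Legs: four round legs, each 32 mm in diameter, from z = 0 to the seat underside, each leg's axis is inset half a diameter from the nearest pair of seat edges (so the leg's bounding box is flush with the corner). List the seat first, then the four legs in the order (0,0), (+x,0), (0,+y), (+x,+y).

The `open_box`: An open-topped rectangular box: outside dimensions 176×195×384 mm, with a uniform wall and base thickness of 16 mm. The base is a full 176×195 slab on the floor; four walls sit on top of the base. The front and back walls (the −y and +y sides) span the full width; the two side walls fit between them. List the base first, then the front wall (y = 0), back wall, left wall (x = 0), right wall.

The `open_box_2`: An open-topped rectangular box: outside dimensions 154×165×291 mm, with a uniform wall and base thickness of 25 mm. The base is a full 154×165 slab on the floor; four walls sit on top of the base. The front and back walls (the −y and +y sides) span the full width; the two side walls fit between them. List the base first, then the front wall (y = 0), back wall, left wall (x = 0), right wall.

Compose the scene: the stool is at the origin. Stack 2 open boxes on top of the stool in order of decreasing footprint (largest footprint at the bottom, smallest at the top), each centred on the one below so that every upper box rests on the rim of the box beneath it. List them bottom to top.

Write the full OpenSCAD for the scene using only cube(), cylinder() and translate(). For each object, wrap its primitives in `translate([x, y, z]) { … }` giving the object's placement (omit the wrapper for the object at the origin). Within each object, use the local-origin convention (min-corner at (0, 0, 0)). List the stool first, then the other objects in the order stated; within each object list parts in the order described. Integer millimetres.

translate([0, 0, 403]) cube([334, 263, 28]);
translate([16, 16, 0]) cylinder(h = 403, r = 16);
translate([318, 16, 0]) cylinder(h = 403, r = 16);
translate([16, 247, 0]) cylinder(h = 403, r = 16);
translate([318, 247, 0]) cylinder(h = 403, r = 16);
translate([79, 34, 431]) {
  cube([176, 195, 16]);
  translate([0, 0, 16]) cube([176, 16, 368]);
  translate([0, 179, 16]) cube([176, 16, 368]);
  translate([0, 16, 16]) cube([16, 163, 368]);
  translate([160, 16, 16]) cube([16, 163, 368]);
}
translate([90, 49, 815]) {
  cube([154, 165, 25]);
  translate([0, 0, 25]) cube([154, 25, 266]);
  translate([0, 140, 25]) cube([154, 25, 266]);
  translate([0, 25, 25]) cube([25, 115, 266]);
  translate([129, 25, 25]) cube([25, 115, 266]);
}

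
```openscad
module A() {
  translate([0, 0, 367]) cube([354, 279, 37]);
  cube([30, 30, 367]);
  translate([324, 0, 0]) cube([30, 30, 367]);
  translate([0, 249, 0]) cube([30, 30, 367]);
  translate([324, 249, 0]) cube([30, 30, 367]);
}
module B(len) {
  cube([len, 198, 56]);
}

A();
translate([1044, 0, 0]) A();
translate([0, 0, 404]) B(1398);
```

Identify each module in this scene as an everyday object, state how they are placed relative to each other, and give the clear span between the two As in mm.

Second stool starts at x = 1044; first ends at x = 354; clear span = 1044 − 354 = 690 mm.

A is a stool. B is a beam. A beam spans the tops of two stools. The clear span between the two stools is 690 mm.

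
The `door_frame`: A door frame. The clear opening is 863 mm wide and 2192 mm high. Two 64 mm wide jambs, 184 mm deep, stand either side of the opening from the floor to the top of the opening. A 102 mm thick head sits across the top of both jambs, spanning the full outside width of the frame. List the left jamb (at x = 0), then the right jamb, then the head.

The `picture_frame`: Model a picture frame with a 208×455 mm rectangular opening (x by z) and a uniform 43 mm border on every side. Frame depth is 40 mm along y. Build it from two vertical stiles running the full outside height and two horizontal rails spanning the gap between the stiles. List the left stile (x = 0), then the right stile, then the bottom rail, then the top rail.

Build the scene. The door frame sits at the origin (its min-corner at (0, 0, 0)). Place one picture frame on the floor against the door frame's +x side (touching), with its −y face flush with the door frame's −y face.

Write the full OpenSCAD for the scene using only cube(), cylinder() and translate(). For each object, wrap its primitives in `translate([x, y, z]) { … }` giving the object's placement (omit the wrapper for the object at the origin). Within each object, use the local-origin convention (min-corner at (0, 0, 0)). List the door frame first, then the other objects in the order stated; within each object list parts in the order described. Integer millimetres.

cube([64, 184, 2192]);
translate([927, 0, 0]) cube([64, 184, 2192]);
translate([0, 0, 2192]) cube([991, 184, 102]);
translate([991, 0, 0]) {
  cube([43, 40, 541]);
  translate([251, 0, 0]) cube([43, 40, 541]);
  translate([43, 0, 0]) cube([208, 40, 43]);
  translate([43, 0, 498]) cube([208, 40, 43]);
}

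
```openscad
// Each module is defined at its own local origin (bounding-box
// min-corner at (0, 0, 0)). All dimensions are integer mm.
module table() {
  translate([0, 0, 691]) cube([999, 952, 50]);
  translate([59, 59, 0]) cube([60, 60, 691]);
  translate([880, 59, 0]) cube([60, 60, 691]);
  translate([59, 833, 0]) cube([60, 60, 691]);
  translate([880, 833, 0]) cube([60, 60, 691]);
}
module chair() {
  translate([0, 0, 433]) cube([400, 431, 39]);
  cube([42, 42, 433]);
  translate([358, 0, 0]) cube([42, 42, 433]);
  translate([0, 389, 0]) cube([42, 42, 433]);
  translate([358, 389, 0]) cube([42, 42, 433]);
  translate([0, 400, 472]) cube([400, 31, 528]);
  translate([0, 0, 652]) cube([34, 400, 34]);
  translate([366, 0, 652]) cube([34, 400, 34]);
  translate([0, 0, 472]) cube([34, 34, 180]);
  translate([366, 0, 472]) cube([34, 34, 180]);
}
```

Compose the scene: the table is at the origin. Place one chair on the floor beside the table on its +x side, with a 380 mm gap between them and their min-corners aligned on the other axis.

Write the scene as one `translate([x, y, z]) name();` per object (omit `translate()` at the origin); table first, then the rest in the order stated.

table();
translate([1379, 0, 0]) chair();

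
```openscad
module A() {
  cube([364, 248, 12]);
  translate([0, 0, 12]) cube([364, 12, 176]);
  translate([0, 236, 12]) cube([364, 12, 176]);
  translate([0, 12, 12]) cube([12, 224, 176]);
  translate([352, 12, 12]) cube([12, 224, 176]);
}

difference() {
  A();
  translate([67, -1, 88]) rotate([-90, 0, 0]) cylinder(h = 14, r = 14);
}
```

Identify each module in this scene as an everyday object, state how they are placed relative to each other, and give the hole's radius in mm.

A is an open box. The open box has a circular hole through its front wall. The hole's radius is 14 mm.

The subtracted cylinder has r = 14 mm.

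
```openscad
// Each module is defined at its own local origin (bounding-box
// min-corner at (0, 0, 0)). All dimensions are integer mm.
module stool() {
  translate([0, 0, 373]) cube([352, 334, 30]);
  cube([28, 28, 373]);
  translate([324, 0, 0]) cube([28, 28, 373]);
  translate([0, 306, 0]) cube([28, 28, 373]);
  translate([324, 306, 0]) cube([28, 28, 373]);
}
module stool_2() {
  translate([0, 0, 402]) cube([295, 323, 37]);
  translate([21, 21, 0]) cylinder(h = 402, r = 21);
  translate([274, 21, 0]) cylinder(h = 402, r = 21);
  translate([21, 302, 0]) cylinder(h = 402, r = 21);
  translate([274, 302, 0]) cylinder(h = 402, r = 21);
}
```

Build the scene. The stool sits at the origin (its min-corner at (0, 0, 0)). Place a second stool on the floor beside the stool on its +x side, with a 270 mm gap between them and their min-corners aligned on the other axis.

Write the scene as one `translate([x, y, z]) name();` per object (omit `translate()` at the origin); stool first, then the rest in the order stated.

stool();
translate([622, 0, 0]) stool_2();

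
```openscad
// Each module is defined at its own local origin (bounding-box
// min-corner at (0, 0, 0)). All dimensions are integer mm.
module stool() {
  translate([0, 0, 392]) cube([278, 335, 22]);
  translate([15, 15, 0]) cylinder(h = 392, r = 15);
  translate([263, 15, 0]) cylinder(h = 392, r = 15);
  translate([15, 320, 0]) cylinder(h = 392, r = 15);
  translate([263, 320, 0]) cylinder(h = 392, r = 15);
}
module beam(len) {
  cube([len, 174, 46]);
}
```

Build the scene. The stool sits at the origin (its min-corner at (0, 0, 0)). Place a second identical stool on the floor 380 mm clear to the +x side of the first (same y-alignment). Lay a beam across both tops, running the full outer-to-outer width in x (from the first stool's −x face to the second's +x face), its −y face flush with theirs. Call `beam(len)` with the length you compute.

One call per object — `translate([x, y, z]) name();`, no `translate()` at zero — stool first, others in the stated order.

stool();
translate([658, 0, 0]) stool();
translate([0, 0, 414]) beam(936);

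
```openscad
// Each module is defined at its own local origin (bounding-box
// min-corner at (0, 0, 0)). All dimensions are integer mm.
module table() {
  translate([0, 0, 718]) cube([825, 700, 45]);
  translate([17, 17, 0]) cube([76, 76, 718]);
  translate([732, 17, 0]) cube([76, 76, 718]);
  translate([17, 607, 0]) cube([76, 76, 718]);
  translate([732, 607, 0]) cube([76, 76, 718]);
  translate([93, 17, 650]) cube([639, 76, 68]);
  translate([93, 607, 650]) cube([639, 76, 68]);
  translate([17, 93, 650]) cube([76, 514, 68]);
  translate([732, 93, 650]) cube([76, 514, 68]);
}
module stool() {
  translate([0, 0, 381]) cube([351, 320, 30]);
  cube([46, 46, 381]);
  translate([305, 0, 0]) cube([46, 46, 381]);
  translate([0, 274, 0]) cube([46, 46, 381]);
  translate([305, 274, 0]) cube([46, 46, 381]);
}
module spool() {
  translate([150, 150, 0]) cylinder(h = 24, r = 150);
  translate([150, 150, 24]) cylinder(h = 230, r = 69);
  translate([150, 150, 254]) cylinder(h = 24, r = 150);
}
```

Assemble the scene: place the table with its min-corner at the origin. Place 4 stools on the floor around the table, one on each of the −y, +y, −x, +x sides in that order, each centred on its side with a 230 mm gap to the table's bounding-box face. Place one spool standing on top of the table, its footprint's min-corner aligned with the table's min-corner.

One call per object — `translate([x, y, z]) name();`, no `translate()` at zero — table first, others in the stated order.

table();
translate([237, -550, 0]) stool();
translate([237, 930, 0]) stool();
translate([-581, 190, 0]) stool();
translate([1055, 190, 0]) stool();
translate([0, 0, 763]) spool();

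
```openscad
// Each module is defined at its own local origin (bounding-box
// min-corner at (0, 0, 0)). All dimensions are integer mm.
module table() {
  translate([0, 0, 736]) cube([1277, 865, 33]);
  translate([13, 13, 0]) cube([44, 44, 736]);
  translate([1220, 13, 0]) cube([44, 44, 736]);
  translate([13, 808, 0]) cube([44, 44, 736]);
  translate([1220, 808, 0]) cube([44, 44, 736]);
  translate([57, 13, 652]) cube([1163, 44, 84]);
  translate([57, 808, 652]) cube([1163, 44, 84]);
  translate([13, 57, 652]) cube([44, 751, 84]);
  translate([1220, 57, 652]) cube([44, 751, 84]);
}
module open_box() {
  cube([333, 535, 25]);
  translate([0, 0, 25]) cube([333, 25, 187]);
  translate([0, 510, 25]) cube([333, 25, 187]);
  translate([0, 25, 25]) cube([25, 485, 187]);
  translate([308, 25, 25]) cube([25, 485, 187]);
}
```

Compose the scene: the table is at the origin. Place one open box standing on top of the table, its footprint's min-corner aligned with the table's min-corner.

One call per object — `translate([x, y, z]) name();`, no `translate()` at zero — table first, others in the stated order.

table();
translate([0, 0, 769]) open_box();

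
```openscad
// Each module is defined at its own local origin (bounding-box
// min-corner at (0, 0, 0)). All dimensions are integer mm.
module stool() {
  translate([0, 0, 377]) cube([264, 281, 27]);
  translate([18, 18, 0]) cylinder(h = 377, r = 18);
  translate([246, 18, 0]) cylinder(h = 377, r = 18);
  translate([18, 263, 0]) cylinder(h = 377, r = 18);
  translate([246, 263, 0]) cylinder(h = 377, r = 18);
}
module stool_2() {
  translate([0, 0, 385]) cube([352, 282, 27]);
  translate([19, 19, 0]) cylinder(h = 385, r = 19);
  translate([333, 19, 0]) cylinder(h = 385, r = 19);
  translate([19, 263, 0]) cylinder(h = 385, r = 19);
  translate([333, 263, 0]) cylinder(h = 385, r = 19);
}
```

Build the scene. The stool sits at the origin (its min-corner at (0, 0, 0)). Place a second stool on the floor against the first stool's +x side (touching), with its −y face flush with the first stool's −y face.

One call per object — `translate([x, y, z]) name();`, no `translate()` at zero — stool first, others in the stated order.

stool();
translate([264, 0, 0]) stool_2();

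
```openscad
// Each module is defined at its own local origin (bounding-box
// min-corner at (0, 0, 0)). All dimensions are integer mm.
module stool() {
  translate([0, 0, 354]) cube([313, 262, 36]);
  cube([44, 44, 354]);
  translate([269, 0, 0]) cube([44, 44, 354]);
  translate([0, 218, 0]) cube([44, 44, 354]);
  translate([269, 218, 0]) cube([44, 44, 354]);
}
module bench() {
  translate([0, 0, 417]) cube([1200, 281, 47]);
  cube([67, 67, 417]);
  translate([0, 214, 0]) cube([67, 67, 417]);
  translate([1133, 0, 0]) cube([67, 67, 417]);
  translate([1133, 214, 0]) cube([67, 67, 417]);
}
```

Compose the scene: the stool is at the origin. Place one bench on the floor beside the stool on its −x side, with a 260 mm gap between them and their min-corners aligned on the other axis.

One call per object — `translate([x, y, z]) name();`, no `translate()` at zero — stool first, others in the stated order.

stool();
translate([-1460, 0, 0]) bench();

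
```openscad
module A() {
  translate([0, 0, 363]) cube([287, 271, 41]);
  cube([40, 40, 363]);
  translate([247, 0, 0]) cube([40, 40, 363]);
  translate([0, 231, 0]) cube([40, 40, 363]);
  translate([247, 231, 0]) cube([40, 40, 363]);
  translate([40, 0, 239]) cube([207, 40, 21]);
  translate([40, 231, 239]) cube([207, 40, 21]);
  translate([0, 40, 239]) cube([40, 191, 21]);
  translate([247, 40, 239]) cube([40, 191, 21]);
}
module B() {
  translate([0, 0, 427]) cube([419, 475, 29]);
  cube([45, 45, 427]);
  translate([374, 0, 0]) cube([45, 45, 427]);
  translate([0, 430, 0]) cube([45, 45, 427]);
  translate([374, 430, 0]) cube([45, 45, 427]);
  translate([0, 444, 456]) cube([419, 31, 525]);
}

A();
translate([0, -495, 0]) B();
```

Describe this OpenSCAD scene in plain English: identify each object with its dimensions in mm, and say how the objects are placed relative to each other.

A is a four-legged stool. The seat is 287×271 mm, 41 mm thick, top at z = 404 mm. It stands on four square legs, each 40×40 mm in cross-section, from z = 0 to the seat underside, each flush with a corner of the seat. Four stretchers, 40 mm wide and 21 mm tall, connect adjacent legs with their undersides at z = 239 mm, each running between the inner faces of the legs it joins and aligned with the legs' outer faces on the other axis.

B is a chair. The seat is a 419×475×29 mm slab with its top at z = 456 mm, on four 45×45 mm corner legs (flush with the seat edges, standing on z = 0). A flat backrest 31 mm thick, 525 mm tall, spans the full seat width and rises from the seat top along its +y edge, rear face flush with the rear of the seat.

The chair is on the floor beside the stool on its −y side.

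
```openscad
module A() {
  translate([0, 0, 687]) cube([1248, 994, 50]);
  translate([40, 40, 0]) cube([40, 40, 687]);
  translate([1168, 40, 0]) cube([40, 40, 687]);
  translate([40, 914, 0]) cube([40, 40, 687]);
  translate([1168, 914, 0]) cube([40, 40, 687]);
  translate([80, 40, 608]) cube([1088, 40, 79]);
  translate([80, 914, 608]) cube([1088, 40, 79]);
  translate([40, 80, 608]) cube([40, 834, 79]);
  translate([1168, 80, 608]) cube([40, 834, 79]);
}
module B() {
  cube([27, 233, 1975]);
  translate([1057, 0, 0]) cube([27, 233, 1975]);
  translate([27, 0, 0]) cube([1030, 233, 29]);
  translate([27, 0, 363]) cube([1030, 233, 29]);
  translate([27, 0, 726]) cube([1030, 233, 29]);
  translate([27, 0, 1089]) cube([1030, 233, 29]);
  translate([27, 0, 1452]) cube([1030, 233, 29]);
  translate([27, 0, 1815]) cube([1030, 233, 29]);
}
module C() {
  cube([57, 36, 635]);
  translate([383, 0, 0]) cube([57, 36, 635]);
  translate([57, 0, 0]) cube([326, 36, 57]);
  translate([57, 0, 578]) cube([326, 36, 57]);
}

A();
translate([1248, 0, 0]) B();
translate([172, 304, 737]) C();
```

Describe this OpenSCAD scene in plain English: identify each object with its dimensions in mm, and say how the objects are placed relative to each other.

A is a table with a 1248×994 mm rectangular top, 50 mm thick, top surface at z = 737 mm, supported by four 40×40 mm square legs, each inset 40 mm from the nearest pair of top edges, running from the floor. Four apron rails, 40 mm thick and 79 mm tall, run between adjacent legs with their top edges flush with the underside of the top and their outer faces flush with the legs' outer faces.

B is an open bookshelf. Two side panels, each 27 mm thick, 233 mm deep and 1975 mm tall, stand 1084 mm apart (outside-to-outside). Between them sit 6 shelves, each 29 mm thick and 233 mm deep, spanning the full gap between the sides. The bottom shelf rests on the floor (its underside at z = 0) and the clear gap between one shelf's top and the next shelf's underside is 334 mm.

C is a rectangular picture frame lying in the x–z plane (depth along y). The opening is 326 mm wide (x) by 521 mm tall (z), surrounded by a border 57 mm wide on all four sides. The frame is 36 mm deep and is made of two full-height vertical stiles with two horizontal rails fitted between them.

The bookshelf is against the table's +x side, with their −y faces flush. The picture frame is on top of the table.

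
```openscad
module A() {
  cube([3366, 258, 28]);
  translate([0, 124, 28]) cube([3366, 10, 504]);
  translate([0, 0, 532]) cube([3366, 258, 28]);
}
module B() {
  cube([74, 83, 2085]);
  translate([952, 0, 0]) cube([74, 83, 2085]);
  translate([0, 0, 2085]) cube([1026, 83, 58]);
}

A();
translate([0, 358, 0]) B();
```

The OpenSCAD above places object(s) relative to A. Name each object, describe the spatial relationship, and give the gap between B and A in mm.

The door frame's nearest face is 100 mm from the I-beam's +y face.

A is an I-beam. B is a door frame. The door frame is on the floor beside the I-beam on its +y side. The gap between the door frame and the I-beam is 100 mm.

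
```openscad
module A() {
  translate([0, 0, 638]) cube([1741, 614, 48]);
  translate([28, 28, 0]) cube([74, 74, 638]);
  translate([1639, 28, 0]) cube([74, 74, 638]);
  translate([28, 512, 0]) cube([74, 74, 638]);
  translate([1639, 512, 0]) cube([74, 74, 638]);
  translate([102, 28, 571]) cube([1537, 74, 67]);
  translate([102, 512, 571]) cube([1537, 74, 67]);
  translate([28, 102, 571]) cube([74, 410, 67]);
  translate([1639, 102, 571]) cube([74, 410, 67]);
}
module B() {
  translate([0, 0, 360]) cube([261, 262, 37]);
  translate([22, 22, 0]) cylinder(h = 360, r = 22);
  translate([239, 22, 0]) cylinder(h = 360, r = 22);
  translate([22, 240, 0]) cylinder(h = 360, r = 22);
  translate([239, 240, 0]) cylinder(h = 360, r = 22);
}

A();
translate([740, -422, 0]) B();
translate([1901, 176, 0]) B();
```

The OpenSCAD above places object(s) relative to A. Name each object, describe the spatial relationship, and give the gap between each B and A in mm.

Each stool's nearest face is 160 mm from the table's bounding box.

A is a table. B is a stool. Two stools sit around the table at the −y, +x sides. The gap between each stool and the table is 160 mm.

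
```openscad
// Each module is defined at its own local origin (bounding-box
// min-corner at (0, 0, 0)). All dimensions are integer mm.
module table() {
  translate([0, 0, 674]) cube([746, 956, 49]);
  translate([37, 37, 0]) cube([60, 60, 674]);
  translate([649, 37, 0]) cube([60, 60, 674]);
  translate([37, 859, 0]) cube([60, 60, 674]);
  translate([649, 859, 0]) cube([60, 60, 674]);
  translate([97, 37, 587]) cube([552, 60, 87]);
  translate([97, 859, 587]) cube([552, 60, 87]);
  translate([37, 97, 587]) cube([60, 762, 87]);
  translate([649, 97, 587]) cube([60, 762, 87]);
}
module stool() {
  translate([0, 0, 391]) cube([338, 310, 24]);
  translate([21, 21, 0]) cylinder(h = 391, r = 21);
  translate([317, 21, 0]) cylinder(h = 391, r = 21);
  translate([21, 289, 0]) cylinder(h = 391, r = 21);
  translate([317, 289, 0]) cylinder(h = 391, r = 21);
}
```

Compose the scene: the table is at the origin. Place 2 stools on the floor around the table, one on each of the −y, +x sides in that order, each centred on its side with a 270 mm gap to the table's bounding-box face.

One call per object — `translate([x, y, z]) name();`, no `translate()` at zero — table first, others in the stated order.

table();
translate([204, -580, 0]) stool();
translate([1016, 323, 0]) stool();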